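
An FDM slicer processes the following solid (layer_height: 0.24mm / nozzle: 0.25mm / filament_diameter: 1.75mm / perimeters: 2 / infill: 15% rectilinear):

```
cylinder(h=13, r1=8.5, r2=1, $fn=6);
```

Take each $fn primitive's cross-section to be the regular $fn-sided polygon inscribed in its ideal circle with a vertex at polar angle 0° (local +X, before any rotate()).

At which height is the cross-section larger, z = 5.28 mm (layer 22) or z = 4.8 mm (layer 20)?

layer 20 (z = 4.8 mm)

Layer 22 (z = 5.28): the cone (r1=8.5→r2=1) has section circumradius 5.454 here — a regular 6-gon (area = (6/2)·5.454²·sin(360°/6) = 77.28 mm²). So its area = 77.28 mm². Layer 20 (z = 4.8): the cone contributes a regular 6-gon of circumradius 5.731 (interpolated between r1=8.5 and r2=1 at t=0.369) (area = (6/2)·5.731²·sin(360°/6) = 85.33 mm²). So its area = 85.33 mm². Layer 20 is larger (85.33 vs 77.28 mm²).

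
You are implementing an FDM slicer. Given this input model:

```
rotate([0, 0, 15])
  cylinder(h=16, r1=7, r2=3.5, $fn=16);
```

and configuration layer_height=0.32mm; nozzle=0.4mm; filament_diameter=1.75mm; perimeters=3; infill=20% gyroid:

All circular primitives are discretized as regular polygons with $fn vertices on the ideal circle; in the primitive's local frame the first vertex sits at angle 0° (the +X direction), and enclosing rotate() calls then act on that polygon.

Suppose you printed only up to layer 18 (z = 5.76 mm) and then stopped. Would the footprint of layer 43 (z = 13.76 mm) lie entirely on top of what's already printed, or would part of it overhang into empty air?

Compare the two slices. At z = 5.76: the cone contributes a regular 16-gon of circumradius 5.740 (interpolated between r1=7 and r2=3.5 at t=0.360) (area = (16/2)·5.740²·sin(360°/16) = 100.87 mm²); (whole slice rotated 15° about Z — lengths, areas and connectivity unchanged). At z = 13.76: the cone: at t=0.860 of its height the radius interpolates to r₁+(r₂−r₁)t = 3.990, giving a regular 16-gon of that circumradius (area = (16/2)·3.990²·sin(360°/16) = 48.74 mm²); (whole slice rotated 15° about Z — lengths, areas and connectivity unchanged). Checking containment: the cross-section at z = 13.76 is a subset of the cross-section at z = 5.76.

entirely on top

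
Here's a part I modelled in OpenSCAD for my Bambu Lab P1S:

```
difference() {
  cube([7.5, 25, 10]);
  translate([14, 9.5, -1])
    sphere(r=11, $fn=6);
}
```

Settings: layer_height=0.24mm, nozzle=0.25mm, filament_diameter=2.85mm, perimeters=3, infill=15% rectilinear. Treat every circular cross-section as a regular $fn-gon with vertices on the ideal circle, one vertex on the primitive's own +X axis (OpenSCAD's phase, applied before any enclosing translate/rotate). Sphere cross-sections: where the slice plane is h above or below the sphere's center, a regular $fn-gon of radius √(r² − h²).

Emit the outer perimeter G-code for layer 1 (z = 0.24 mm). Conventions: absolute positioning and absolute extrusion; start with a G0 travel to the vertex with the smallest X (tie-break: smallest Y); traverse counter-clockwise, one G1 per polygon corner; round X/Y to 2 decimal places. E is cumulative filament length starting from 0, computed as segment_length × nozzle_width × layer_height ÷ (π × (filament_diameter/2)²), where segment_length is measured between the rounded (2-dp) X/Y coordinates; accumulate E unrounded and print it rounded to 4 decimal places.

G0 X0.00 Y0.00 Z0.24
G1 X7.50 Y0.00 E0.0705
G1 X7.50 Y1.83 E0.0878
G1 X3.07 Y9.50 E0.1711
G1 X7.50 Y17.17 E0.2544
G1 X7.50 Y25.00 E0.3280
G1 X0.00 Y25.00 E0.3985
G1 X0.00 Y0.00 E0.6337

At z = 0.24 mm: the 7.5×25 cube contributes its full rectangle; the sphere at (14, 9.5): section is a regular 6-gon, circumradius = √(r²−h²) = √(11²−1.24²) = 10.930; Subtracting the remaining from the first: starting from the 7.5×25 cube, the r=11 sphere at (14, 9.5) partially overlaps it — only the 33.99 mm² overlap (of its 310.37 mm²) is removed, clipping the outline — 1 connected region. The outline is a single polygon with 7 vertices. Extrusion per mm of travel: 0.25 × 0.24 / (π × 1.425²) = 0.009405. Accumulating E over each segment gives final E = 0.6337.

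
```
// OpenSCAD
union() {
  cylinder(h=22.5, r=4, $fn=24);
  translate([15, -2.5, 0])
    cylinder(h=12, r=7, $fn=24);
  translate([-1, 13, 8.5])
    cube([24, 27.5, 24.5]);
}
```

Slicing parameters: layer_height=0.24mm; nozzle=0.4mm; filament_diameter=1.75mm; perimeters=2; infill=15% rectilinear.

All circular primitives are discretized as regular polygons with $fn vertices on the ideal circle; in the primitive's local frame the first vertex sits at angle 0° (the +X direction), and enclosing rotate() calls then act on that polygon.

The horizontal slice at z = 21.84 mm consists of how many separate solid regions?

At z = 21.84 mm: the r=4 cylinder contributes a regular 24-gon of circumradius 4; the cylinder at (15, -2.5) is not intersected at this z (z outside [0, 12]); the 24×27.5 cube at (-1, 13) contributes its full rectangle; Combining (union): the 2 present regions are separate (no shared area or edge), so areas and boundary lengths simply add and each stays a separate island — 2 connected regions. The result has 2 disconnected regions.

2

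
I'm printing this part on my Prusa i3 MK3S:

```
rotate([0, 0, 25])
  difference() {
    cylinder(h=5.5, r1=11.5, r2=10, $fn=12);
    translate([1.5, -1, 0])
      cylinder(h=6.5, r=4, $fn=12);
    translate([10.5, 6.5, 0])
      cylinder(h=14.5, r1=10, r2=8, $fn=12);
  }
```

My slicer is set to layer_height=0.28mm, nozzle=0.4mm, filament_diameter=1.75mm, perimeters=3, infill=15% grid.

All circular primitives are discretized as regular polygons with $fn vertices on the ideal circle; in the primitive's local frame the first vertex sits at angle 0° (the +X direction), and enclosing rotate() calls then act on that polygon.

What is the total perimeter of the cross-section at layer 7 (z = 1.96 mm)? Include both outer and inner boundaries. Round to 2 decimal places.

At z = 1.96 mm: the cone (r1=11.5→r2=10) has section circumradius 10.965 here — a regular 12-gon (perimeter = 2·12·10.965·sin(180°/12) = 68.11 mm); the r=4 cylinder at (1.5, -1) contributes a regular 12-gon of circumradius 4 (perimeter = 2·12·4.000·sin(180°/12) = 24.85 mm); the cone at (10.5, 6.5) contributes a regular 12-gon of circumradius 9.730 (interpolated between r1=10 and r2=8 at t=0.135) (perimeter = 2·12·9.730·sin(180°/12) = 60.44 mm); Taking the first minus the rest: starting from the cone, the r=4 cylinder at (1.5, -1) lies wholly inside it (removes its full 48.00 mm² and its 24.85 mm outline becomes a hole wall); the cone at (10.5, 6.5) partially overlaps it — only the 80.69 mm² overlap (of its 284.00 mm²) is removed, clipping the outline — boundary = 80.84 mm; (whole slice rotated 25° about Z — lengths, areas and connectivity unchanged). Overall, the cross-section is a single solid region. Total boundary length (outer) = 80.84 mm.

80.84 mm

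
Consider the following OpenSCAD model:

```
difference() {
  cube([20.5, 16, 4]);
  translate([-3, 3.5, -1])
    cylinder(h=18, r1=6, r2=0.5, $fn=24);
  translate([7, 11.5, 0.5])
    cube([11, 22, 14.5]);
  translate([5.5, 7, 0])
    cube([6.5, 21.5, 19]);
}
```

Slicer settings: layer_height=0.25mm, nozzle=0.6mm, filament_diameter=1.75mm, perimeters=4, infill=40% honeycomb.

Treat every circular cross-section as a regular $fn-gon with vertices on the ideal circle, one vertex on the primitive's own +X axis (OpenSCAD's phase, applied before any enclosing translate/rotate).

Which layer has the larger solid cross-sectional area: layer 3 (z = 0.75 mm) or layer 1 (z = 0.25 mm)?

Layer 3 (z = 0.75): the cube (footprint 20.5×16) is included at this height (area 328.00 mm²); the cone at (-3, 3.5) contributes a regular 24-gon of circumradius 5.465 (interpolated between r1=6 and r2=0.5 at t=0.097) (area = (24/2)·5.465²·sin(360°/24) = 92.77 mm²); the 11×22 cube at (7, 11.5) contributes its full rectangle (area 242.00 mm²); the 6.5×21.5 cube at (5.5, 7) contributes its full rectangle (area 139.75 mm²); Subtracting the remaining from the first: starting from the 20.5×16 cube (328.00 mm²), the cone at (-3, 3.5) partially overlaps it — only the 14.86 mm² overlap (of its 92.77 mm²) is removed, clipping the outline; the 11×22 cube at (7, 11.5) partially overlaps it — only the 49.50 mm² overlap (of its 242.00 mm²) is removed, clipping the outline; the 6.5×21.5 cube at (5.5, 7) partially overlaps it — only the 36.00 mm² overlap (of its 139.75 mm²) is removed, clipping the outline — area = 227.64 mm². So its area = 227.64 mm². Layer 1 (z = 0.25): the cube is present — its section is the full 20.5×16 rectangle (area 328.00 mm²); the cone at (-3, 3.5) (r1=6→r2=0.5) has section circumradius 5.618 here — a regular 24-gon (area = (24/2)·5.618²·sin(360°/24) = 98.03 mm²); the cube at (7, 11.5) is not intersected at this z (z outside [0.5, 15]); the 6.5×21.5 cube at (5.5, 7) contributes its full rectangle (area 139.75 mm²); Subtracting the remaining from the first: starting from the 20.5×16 cube (328.00 mm²), the cone at (-3, 3.5) partially overlaps it — only the 16.27 mm² overlap (of its 98.03 mm²) is removed, clipping the outline; the 6.5×21.5 cube at (5.5, 7) partially overlaps it — only the 58.50 mm² overlap (of its 139.75 mm²) is removed, clipping the outline — area = 253.23 mm². So its area = 253.23 mm². Layer 1 is larger (253.23 vs 227.64 mm²).

layer 1 (z = 0.25 mm)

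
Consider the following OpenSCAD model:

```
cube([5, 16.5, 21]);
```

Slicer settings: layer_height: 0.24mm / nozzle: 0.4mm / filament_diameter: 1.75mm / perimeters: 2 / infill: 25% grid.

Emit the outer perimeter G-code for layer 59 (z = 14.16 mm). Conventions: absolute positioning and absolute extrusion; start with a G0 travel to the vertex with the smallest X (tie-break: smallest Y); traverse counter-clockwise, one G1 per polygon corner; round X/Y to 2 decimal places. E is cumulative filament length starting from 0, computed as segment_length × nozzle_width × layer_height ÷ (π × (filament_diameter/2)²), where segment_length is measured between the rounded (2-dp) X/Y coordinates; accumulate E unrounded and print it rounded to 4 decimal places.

At z = 14.16 mm: the cube (footprint 5×16.5) is included at this height. The outline is a single polygon with 4 vertices. Extrusion per mm of travel: 0.4 × 0.24 / (π × 0.875²) = 0.039912. Accumulating E over each segment gives final E = 1.7162.

G0 X0.00 Y0.00 Z14.16
G1 X5.00 Y0.00 E0.1996
G1 X5.00 Y16.50 E0.8581
G1 X0.00 Y16.50 E1.0577
G1 X0.00 Y0.00 E1.7162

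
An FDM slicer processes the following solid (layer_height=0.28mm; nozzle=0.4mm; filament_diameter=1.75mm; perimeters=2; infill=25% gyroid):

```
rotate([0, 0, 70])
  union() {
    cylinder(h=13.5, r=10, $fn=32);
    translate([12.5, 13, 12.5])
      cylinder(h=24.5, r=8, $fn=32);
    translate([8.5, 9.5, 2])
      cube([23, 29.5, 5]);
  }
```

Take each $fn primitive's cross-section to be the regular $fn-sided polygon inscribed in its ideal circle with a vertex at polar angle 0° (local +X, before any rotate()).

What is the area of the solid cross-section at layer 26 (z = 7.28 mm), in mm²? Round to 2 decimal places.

At z = 7.28 mm: the r=10 cylinder contributes a regular 32-gon of circumradius 10 (area = (32/2)·10.000²·sin(360°/32) = 312.14 mm²); the cylinder at (12.5, 13) is not intersected at this z (z outside [12.5, 37]); the cube at (8.5, 9.5) is not intersected at this z (z outside [2, 7]); Taking the union: only the r=10 cylinder is present, so the union is just that shape — area = 312.14 mm²; (rotated 70° about Z; rotation is an isometry so areas/perimeters/island counts are preserved). Overall, the cross-section is a single solid region. Net area = 312.14 mm².

312.14 mm²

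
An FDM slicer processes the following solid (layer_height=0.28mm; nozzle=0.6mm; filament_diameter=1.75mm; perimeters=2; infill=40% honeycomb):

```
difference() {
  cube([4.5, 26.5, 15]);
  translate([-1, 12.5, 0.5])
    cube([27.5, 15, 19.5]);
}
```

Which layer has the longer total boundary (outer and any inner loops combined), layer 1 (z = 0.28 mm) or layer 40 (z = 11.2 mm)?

Layer 1 (z = 0.28): the cube (footprint 4.5×26.5) is included at this height (perimeter 62.00 mm); the cube at (-1, 12.5) does not reach this height (z outside [0.5, 20]); Taking the first minus the rest: none of the subtracted shapes is present at this height, so the 4.5×26.5 cube is unchanged — boundary = 62.00 mm. So its perimeter = 62.00 mm. Layer 40 (z = 11.2): the cube is present — its section is the full 4.5×26.5 rectangle (perimeter 62.00 mm); the cube at (-1, 12.5) (footprint 27.5×15) is included at this height (perimeter 85.00 mm); Subtracting the remaining from the first: starting from the 4.5×26.5 cube, the 27.5×15 cube at (-1, 12.5) partially overlaps it — only the 63.00 mm² overlap (of its 412.50 mm²) is removed, clipping the outline — boundary = 34.00 mm. So its perimeter = 34.00 mm. Layer 1 is larger (62.00 vs 34.00 mm).

layer 1 (z = 0.28 mm)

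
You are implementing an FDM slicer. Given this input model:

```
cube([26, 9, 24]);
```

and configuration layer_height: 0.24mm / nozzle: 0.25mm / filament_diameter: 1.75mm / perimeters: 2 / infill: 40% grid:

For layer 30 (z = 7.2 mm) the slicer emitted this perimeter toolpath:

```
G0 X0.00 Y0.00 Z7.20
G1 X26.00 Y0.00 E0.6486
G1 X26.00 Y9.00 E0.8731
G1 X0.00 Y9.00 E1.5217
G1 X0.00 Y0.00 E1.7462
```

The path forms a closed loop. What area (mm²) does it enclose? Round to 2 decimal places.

Apply the shoelace formula to the sequence of (X, Y) vertices; enclosed area = 234.00 mm².

234.00 mm²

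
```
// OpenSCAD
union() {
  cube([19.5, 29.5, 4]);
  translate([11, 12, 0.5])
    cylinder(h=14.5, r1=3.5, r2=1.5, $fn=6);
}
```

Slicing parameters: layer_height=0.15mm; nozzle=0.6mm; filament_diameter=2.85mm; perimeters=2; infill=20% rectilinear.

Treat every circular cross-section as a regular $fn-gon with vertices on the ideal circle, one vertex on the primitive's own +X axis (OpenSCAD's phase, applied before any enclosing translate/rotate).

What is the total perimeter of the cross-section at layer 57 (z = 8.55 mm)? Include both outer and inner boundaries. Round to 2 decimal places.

At z = 8.55 mm: the cube does not reach this height (z outside [0, 4]); the cone at (11, 12): at t=0.555 of its height the radius interpolates to r₁+(r₂−r₁)t = 2.390, giving a regular 6-gon of that circumradius (perimeter = 2·6·2.390·sin(180°/6) = 14.34 mm); Taking the union: only the cone at (11, 12) is present, so the union is just that shape — boundary = 14.34 mm. Overall, the cross-section is a single solid region. Total boundary length (outer) = 14.34 mm.

14.34 mm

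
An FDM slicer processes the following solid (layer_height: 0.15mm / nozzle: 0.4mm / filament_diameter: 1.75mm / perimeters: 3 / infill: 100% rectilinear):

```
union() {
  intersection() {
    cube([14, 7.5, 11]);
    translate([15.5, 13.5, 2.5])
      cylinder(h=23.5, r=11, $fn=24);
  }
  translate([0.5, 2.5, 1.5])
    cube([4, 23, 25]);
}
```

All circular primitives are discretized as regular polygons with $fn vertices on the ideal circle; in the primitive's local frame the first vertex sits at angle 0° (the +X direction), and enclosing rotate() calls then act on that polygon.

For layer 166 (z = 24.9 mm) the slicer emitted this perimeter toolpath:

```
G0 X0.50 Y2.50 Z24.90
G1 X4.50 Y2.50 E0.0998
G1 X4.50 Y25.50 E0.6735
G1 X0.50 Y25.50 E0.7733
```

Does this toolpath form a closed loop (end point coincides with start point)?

Start point (G0): (0.50, 2.50). End point (last G1): the path does not return to the start — open.

no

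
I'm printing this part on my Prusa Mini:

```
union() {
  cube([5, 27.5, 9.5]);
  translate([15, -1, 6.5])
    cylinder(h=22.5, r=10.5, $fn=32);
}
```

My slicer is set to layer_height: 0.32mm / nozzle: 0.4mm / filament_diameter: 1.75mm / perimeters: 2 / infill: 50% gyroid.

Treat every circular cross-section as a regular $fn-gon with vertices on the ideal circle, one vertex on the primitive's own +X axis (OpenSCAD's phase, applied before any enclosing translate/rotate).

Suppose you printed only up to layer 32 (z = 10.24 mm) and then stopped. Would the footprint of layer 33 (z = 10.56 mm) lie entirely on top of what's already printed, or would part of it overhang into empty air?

Compare the two slices. At z = 10.24: the cube is absent (z outside [0, 9.5]); the cylinder at (15, -1): section is a regular 32-gon, circumradius r=10.5 (area = (32/2)·10.500²·sin(360°/32) = 344.14 mm²); Combining (union): only the r=10.5 cylinder at (15, -1) is present, so the union is just that shape — area = 344.14 mm². At z = 10.56: the cube is not intersected at this z (z outside [0, 9.5]); the r=10.5 cylinder at (15, -1) gives a regular 32-gon of circumradius 10.5 (constant along its height) (area = (32/2)·10.500²·sin(360°/32) = 344.14 mm²); Taking the union: only the r=10.5 cylinder at (15, -1) is present, so the union is just that shape — area = 344.14 mm². Checking containment: the cross-section at z = 10.56 is a subset of the cross-section at z = 10.24.

entirely on top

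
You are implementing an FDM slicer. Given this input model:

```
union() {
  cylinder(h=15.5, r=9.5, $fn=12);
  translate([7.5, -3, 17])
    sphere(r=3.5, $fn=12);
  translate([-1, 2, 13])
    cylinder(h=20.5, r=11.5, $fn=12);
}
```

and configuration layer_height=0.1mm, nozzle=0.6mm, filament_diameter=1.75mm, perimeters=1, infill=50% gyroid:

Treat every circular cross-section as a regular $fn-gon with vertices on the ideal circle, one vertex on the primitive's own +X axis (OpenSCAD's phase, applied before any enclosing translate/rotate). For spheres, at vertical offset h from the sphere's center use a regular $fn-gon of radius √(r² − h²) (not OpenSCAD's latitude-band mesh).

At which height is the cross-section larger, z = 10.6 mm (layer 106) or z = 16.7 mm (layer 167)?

Layer 106 (z = 10.6): the cylinder: section is a regular 12-gon, circumradius r=9.5 (area = (12/2)·9.500²·sin(360°/12) = 270.75 mm²); the sphere at (7.5, -3) is absent (|z−center|=6.400 > r=3.5); the cylinder at (-1, 2) is absent (z outside [13, 33.5]); Combining (union): only the r=9.5 cylinder is present, so the union is just that shape — area = 270.75 mm². So its area = 270.75 mm². Layer 167 (z = 16.7): the cylinder is not intersected at this z (z outside [0, 15.5]); the r=3.5 sphere at (7.5, -3) slices to a regular 12-gon of circumradius 3.487 (√(r²−h²) with h=0.3 from center) (area = (12/2)·3.487²·sin(360°/12) = 36.48 mm²); the r=11.5 cylinder at (-1, 2) contributes a regular 12-gon of circumradius 11.5 (area = (12/2)·11.500²·sin(360°/12) = 396.75 mm²); Combining (union): the regions partially overlap — summed areas 433.23 mm² minus the doubly-counted overlap 26.27 mm² gives 406.96 mm² — area = 406.96 mm². So its area = 406.96 mm². Layer 167 is larger (406.96 vs 270.75 mm²).

layer 167 (z = 16.7 mm)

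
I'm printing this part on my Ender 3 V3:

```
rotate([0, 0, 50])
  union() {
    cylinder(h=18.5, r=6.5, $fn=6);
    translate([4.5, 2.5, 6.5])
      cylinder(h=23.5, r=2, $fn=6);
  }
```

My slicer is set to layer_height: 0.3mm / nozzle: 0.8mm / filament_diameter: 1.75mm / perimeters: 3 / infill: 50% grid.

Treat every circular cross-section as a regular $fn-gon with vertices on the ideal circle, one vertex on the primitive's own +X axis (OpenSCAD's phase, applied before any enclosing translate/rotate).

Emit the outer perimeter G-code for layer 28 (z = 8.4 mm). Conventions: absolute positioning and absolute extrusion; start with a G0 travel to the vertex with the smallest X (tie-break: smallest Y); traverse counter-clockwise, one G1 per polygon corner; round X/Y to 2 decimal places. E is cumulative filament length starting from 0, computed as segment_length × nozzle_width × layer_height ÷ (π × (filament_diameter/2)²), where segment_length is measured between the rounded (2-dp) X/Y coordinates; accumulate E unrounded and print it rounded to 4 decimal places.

At z = 8.4 mm: the r=6.5 cylinder contributes a regular 6-gon of circumradius 6.5; the r=2 cylinder at (4.5, 2.5) gives a regular 6-gon of circumradius 2 (constant along its height); Taking the union: the regions partially overlap (shared area 6.99 mm²), so overlapping operands fuse into one piece — 1 connected region; (rotated 50° about Z; rotation is an isometry so areas/perimeters/island counts are preserved). The outline is a single polygon with 10 vertices. Extrusion per mm of travel: 0.8 × 0.3 / (π × 0.875²) = 0.099780. Accumulating E over each segment gives final E = 4.0354.

G0 X-6.40 Y1.13 Z8.40
G1 X-4.18 Y-4.98 E0.6487
G1 X2.22 Y-6.11 E1.2971
G1 X6.40 Y-1.13 E1.9459
G1 X4.18 Y4.98 E2.5945
G1 X2.76 Y5.23 E2.7384
G1 X2.26 Y6.59 E2.8830
G1 X0.29 Y6.93 E3.0824
G1 X-0.63 Y5.83 E3.2255
G1 X-2.22 Y6.11 E3.3866
G1 X-6.40 Y1.13 E4.0354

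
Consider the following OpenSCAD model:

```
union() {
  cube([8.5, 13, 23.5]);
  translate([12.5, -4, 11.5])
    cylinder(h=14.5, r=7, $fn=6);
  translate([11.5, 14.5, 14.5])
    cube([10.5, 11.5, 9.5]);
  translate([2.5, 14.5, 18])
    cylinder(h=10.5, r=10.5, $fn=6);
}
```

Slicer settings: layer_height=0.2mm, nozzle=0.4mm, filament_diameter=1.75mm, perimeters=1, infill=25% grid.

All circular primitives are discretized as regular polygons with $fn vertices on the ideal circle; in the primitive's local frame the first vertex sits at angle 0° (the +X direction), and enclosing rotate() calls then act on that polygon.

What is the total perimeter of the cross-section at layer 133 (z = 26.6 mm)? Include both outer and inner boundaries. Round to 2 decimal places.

At z = 26.6 mm: the cube is not intersected at this z (z outside [0, 23.5]); the cylinder at (12.5, -4) does not reach this height (z outside [11.5, 26]); the cube at (11.5, 14.5) does not reach this height (z outside [14.5, 24]); the r=10.5 cylinder at (2.5, 14.5) gives a regular 6-gon of circumradius 10.5 (constant along its height) (perimeter = 2·6·10.500·sin(180°/6) = 63.00 mm); Merging all regions: only the r=10.5 cylinder at (2.5, 14.5) is present, so the union is just that shape — boundary = 63.00 mm. Overall, the cross-section is a single solid region. Total boundary length (outer) = 63.00 mm.

63.00 mm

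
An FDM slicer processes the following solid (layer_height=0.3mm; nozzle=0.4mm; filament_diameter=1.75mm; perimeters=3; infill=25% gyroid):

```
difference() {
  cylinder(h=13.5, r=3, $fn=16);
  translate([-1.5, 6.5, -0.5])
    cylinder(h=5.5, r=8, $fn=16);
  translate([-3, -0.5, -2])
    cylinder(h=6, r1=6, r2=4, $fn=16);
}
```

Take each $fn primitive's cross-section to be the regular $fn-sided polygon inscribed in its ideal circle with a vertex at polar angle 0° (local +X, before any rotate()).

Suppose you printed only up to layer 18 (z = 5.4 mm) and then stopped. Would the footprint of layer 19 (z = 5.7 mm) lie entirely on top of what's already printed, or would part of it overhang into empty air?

entirely on top

Compare the two slices. At z = 5.4: the r=3 cylinder gives a regular 16-gon of circumradius 3 (constant along its height) (area = (16/2)·3.000²·sin(360°/16) = 27.55 mm²); the cylinder at (-1.5, 6.5) is not intersected at this z (z outside [-0.5, 5]); the cone at (-3, -0.5) is absent (z outside [-2, 4]); After the difference (first − rest): none of the subtracted shapes is present at this height, so the r=3 cylinder is unchanged — area = 27.55 mm². At z = 5.7: the r=3 cylinder contributes a regular 16-gon of circumradius 3 (area = (16/2)·3.000²·sin(360°/16) = 27.55 mm²); the cylinder at (-1.5, 6.5) is not intersected at this z (z outside [-0.5, 5]); the cone at (-3, -0.5) is absent (z outside [-2, 4]); After the difference (first − rest): none of the subtracted shapes is present at this height, so the r=3 cylinder is unchanged — area = 27.55 mm². Checking containment: the cross-section at z = 5.7 is a subset of the cross-section at z = 5.4.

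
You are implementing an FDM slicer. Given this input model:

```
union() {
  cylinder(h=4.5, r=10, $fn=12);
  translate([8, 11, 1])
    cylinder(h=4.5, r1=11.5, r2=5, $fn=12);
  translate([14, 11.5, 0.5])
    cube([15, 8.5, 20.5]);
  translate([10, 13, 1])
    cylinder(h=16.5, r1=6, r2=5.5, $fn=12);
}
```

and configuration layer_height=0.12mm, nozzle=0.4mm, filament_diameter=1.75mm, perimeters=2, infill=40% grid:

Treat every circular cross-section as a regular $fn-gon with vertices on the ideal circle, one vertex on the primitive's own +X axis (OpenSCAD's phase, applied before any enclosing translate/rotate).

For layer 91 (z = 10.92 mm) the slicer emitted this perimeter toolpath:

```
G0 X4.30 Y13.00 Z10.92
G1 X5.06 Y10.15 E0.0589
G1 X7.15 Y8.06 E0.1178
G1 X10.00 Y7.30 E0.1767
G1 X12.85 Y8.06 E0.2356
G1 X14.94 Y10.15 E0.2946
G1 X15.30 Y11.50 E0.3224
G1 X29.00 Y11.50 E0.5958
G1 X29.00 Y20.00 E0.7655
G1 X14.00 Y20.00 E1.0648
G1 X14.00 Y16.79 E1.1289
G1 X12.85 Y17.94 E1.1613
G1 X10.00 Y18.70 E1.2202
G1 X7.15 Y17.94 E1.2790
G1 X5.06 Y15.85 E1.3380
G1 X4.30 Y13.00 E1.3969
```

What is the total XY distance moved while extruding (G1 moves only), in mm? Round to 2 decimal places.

70.00 mm

Sum the Euclidean lengths of each G1 segment: total = 70.00 mm.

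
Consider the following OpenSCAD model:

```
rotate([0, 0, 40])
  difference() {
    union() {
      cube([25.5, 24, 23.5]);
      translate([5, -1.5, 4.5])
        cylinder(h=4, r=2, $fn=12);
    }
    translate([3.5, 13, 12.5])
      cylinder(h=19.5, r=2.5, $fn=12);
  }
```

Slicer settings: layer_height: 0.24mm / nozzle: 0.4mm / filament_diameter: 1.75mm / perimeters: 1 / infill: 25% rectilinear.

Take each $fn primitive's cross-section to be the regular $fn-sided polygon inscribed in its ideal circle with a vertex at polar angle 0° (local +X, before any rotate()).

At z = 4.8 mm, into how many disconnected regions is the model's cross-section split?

At z = 4.8 mm: the cube is present — its section is the full 25.5×24 rectangle; the r=2 cylinder at (5, -1.5) contributes a regular 12-gon of circumradius 2; Taking the union: the regions partially overlap (shared area 0.79 mm²), so overlapping operands fuse into one piece — 1 connected region; the cylinder at (3.5, 13) does not reach this height (z outside [12.5, 32]); Subtracting the remaining from the first: none of the subtracted shapes is present at this height, so that combined region is unchanged — 1 connected region; (whole slice rotated 40° about Z — lengths, areas and connectivity unchanged). The result has 1 disconnected region.

1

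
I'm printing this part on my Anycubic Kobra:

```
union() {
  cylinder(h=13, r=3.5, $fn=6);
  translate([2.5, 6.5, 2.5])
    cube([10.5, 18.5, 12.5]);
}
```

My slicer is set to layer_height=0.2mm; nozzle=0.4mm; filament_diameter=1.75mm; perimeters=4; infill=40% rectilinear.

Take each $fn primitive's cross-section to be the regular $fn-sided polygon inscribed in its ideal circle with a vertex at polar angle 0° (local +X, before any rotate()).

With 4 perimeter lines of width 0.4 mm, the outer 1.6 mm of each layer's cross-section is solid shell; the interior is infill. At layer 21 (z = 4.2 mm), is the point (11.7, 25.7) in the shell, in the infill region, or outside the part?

outside

At z = 4.2 mm: the r=3.5 cylinder contributes a regular 6-gon of circumradius 3.5; the 10.5×18.5 cube at (2.5, 6.5) contributes its full rectangle; Combining (union): the 2 present regions are separate (no shared area or edge), so areas and boundary lengths simply add and each stays a separate island — 2 connected regions. Overall, the cross-section has 2 separate islands. The nearest boundary edge runs (2.50, 25.00)→(13.00, 25.00); distance from the point to it = 0.70 mm. The point is not inside any of the regions above, so it lies outside the cross-section (0.70 mm from the nearest boundary).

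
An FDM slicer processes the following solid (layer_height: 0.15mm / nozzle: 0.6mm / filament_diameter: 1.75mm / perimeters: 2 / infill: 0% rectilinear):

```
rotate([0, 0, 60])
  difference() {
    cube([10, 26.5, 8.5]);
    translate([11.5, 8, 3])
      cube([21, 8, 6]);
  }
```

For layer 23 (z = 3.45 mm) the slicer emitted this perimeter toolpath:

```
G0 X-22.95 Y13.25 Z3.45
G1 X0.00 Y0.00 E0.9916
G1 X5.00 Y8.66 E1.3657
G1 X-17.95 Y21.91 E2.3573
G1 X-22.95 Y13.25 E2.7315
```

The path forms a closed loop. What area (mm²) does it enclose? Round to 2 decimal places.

265.00 mm²

Apply the shoelace formula to the sequence of (X, Y) vertices; enclosed area = 265.00 mm².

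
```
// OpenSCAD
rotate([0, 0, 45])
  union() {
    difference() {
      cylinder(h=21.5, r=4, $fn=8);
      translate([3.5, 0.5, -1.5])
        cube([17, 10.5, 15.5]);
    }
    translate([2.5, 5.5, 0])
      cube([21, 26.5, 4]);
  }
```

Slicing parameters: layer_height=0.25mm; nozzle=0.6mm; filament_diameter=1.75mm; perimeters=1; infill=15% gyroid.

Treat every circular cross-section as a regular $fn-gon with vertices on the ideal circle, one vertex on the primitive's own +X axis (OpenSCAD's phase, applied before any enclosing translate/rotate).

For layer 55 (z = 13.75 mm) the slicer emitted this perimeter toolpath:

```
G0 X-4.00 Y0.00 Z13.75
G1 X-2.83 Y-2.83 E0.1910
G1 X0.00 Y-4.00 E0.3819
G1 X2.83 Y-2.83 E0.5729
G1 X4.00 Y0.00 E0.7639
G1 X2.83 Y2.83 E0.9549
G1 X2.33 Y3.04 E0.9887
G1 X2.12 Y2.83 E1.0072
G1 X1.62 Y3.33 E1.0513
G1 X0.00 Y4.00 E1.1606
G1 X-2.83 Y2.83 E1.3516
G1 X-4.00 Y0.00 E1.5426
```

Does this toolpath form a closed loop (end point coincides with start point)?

Start point (G0): (-4.00, 0.00). End point (last G1): the path returns to the start — closed.

yes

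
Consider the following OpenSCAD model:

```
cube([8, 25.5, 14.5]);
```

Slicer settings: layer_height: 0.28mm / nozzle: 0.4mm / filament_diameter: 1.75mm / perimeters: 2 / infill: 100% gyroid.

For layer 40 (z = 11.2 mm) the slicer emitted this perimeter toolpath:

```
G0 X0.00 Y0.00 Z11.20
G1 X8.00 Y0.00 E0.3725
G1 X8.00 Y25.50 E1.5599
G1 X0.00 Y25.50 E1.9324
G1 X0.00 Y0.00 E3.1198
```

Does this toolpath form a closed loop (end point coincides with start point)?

yes

Start point (G0): (0.00, 0.00). End point (last G1): the path returns to the start — closed.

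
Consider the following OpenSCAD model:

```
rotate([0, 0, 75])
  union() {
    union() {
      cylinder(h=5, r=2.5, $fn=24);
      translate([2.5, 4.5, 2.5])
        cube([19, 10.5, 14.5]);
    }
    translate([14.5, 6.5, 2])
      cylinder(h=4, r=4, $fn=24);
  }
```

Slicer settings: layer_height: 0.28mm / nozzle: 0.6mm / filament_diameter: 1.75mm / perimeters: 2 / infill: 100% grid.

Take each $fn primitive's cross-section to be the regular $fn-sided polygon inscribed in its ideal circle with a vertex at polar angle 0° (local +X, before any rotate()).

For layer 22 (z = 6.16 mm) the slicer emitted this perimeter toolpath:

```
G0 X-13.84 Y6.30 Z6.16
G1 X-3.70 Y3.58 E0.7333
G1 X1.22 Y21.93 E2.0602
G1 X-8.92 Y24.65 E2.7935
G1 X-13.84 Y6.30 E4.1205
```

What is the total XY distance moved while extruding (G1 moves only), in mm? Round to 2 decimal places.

Sum the Euclidean lengths of each G1 segment: total = 58.99 mm.

58.99 mm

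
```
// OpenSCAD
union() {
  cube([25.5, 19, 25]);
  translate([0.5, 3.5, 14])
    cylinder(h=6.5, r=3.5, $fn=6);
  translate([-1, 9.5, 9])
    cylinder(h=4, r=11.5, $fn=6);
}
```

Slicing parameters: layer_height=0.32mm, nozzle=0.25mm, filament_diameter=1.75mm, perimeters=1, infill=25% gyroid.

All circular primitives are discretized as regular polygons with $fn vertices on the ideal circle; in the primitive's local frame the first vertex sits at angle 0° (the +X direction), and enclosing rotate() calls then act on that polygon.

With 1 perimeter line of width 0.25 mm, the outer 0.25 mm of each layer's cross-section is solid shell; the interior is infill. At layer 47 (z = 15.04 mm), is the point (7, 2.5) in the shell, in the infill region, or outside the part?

At z = 15.04 mm: the 25.5×19 cube contributes its full rectangle; the r=3.5 cylinder at (0.5, 3.5) contributes a regular 6-gon of circumradius 3.5; the cylinder at (-1, 9.5) is not intersected at this z (z outside [9, 13]); Taking the union: the regions partially overlap (shared area 18.94 mm²), so overlapping operands fuse into one piece — 1 connected region. Overall, the cross-section is a single solid region. The nearest boundary edge runs (25.50, 0.00)→(0.00, 0.00); distance from the point to it = 2.50 mm. The point is inside the cross-section and 2.50 mm from the nearest boundary — more than the 0.25 mm shell width (1 × 0.25), so it's in the infill interior.

infill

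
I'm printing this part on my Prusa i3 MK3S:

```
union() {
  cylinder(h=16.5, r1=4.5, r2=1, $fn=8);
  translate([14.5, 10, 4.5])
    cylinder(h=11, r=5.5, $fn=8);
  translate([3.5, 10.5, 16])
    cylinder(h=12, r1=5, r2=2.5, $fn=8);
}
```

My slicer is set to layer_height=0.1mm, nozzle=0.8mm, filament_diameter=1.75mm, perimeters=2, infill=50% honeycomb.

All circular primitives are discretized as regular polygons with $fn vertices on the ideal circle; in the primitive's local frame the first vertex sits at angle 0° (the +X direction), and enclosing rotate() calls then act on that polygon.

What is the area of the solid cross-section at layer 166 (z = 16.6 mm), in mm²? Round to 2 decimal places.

67.22 mm²

At z = 16.6 mm: the cone is not intersected at this z (z outside [0, 16.5]); the cylinder at (14.5, 10) is not intersected at this z (z outside [4.5, 15.5]); the cone at (3.5, 10.5) (r1=5→r2=2.5) has section circumradius 4.875 here — a regular 8-gon (area = (8/2)·4.875²·sin(360°/8) = 67.22 mm²); Combining (union): only the cone at (3.5, 10.5) is present, so the union is just that shape — area = 67.22 mm². Overall, the cross-section is a single solid region. Net area = 67.22 mm².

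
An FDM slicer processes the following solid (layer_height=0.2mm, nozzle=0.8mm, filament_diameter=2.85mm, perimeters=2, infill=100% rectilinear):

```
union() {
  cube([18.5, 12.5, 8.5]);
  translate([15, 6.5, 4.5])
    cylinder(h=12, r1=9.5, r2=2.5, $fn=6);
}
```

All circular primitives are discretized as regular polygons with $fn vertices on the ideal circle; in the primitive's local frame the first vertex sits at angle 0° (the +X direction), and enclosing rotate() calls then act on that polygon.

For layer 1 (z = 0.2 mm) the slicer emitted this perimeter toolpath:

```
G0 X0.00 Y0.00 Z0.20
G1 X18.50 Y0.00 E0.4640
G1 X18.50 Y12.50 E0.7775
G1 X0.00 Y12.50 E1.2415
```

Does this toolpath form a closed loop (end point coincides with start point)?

no

Start point (G0): (0.00, 0.00). End point (last G1): the path does not return to the start — open.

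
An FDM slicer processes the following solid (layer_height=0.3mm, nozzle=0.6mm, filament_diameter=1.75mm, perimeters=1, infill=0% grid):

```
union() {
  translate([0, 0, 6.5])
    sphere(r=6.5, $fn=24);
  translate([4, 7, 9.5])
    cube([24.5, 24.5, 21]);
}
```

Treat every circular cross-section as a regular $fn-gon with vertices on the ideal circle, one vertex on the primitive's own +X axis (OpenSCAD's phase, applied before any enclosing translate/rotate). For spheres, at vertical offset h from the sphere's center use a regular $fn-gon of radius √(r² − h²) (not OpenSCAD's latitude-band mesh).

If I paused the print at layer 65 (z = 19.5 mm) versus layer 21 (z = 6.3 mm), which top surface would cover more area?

Layer 65 (z = 19.5): the sphere does not reach this height (|z−center|=13.000 > r=6.5); the cube at (4, 7) is present — its section is the full 24.5×24.5 rectangle (area 600.25 mm²); Combining (union): only the 24.5×24.5 cube at (4, 7) is present, so the union is just that shape — area = 600.25 mm². So its area = 600.25 mm². Layer 21 (z = 6.3): the r=6.5 sphere slices to a regular 24-gon of circumradius 6.497 (√(r²−h²) with h=0.2 from center) (area = (24/2)·6.497²·sin(360°/24) = 131.10 mm²); the cube at (4, 7) is not intersected at this z (z outside [9.5, 30.5]); Combining (union): only the r=6.5 sphere is present, so the union is just that shape — area = 131.10 mm². So its area = 131.10 mm². Layer 65 is larger (600.25 vs 131.10 mm²).

layer 65 (z = 19.5 mm)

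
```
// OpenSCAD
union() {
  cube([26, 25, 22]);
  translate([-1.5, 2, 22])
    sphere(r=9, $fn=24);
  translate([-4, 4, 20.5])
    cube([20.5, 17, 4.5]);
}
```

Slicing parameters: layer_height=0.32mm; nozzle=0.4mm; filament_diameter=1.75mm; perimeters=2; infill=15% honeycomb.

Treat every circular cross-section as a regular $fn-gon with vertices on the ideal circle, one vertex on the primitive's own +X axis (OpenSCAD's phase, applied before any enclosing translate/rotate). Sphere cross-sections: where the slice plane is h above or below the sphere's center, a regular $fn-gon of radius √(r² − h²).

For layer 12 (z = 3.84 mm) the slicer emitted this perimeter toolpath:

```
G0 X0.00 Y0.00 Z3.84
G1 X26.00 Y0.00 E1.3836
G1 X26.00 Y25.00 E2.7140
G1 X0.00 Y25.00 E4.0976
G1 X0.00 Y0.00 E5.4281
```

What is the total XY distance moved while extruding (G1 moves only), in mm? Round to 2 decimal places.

Sum the Euclidean lengths of each G1 segment: total = 102.00 mm.

102.00 mm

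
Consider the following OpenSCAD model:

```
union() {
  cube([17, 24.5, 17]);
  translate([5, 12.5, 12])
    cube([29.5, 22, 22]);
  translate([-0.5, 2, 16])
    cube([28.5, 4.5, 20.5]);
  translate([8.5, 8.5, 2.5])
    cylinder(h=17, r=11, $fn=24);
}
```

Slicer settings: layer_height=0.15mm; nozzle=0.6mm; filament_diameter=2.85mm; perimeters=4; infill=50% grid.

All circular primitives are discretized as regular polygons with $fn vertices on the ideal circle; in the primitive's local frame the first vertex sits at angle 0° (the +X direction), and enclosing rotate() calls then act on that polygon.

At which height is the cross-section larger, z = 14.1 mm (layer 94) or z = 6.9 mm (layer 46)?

layer 94 (z = 14.1 mm)

Layer 94 (z = 14.1): the cube is present — its section is the full 17×24.5 rectangle (area 416.50 mm²); the cube at (5, 12.5) is present — its section is the full 29.5×22 rectangle (area 649.00 mm²); the cube at (-0.5, 2) is absent (z outside [16, 36.5]); the r=11 cylinder at (8.5, 8.5) contributes a regular 24-gon of circumradius 11 (area = (24/2)·11.000²·sin(360°/24) = 375.81 mm²); Taking the union: the regions partially overlap — summed areas 1441.31 mm² minus the doubly-counted overlap 453.79 mm² gives 987.51 mm² — area = 987.51 mm². So its area = 987.51 mm². Layer 46 (z = 6.9): the cube (footprint 17×24.5) is included at this height (area 416.50 mm²); the cube at (5, 12.5) is absent (z outside [12, 34]); the cube at (-0.5, 2) is not intersected at this z (z outside [16, 36.5]); the r=11 cylinder at (8.5, 8.5) contributes a regular 24-gon of circumradius 11 (area = (24/2)·11.000²·sin(360°/24) = 375.81 mm²); Combining (union): the regions partially overlap — summed areas 792.31 mm² minus the doubly-counted overlap 307.10 mm² gives 485.20 mm² — area = 485.20 mm². So its area = 485.20 mm². Layer 94 is larger (987.51 vs 485.20 mm²).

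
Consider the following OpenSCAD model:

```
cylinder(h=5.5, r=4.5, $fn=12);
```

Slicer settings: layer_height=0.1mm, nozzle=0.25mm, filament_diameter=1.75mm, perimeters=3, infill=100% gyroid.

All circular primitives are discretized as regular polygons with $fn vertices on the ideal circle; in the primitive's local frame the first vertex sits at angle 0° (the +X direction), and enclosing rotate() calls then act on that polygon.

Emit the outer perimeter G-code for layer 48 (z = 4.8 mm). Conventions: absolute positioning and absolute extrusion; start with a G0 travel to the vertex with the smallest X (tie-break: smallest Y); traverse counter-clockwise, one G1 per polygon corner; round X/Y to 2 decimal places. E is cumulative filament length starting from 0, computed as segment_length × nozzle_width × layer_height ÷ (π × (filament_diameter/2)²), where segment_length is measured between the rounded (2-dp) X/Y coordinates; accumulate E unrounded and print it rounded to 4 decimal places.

G0 X-4.50 Y0.00 Z4.80
G1 X-3.90 Y-2.25 E0.0242
G1 X-2.25 Y-3.90 E0.0485
G1 X0.00 Y-4.50 E0.0727
G1 X2.25 Y-3.90 E0.0969
G1 X3.90 Y-2.25 E0.1211
G1 X4.50 Y0.00 E0.1453
G1 X3.90 Y2.25 E0.1695
G1 X2.25 Y3.90 E0.1938
G1 X0.00 Y4.50 E0.2180
G1 X-2.25 Y3.90 E0.2422
G1 X-3.90 Y2.25 E0.2664
G1 X-4.50 Y0.00 E0.2906

At z = 4.8 mm: the cylinder: section is a regular 12-gon, circumradius r=4.5. The outline is a single polygon with 12 vertices. Extrusion per mm of travel: 0.25 × 0.1 / (π × 0.875²) = 0.010394. Accumulating E over each segment gives final E = 0.2906.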